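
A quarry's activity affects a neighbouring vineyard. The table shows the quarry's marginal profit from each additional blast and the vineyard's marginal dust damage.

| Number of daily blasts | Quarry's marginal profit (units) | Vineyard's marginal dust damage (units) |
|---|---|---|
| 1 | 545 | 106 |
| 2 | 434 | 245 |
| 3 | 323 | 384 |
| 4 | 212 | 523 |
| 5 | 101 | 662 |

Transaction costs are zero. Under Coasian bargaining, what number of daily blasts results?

2

Bargaining reaches the level where marginal profit last exceeds marginal dust damage.
That holds through level 2 (434 ≥ 245) but not at 3 (323 < 384).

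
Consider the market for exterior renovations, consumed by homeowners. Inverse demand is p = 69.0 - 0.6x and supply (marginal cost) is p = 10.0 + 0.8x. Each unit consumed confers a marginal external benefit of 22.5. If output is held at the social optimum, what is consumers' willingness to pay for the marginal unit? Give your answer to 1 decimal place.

P = 34.1

Social marginal benefit = demand + MEB = 91.5 - 0.6x.
Set SMB = MC: 91.5 - 0.6x = 10.0 + 0.8x → x* = 58.2143.
Consumer price on the demand curve at x*: 69.0 − 0.6×58.2143 = 34.0714.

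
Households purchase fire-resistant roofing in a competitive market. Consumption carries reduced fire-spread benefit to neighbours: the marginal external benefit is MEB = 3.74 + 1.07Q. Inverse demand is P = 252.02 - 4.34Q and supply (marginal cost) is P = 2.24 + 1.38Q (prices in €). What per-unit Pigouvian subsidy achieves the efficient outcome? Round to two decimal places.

subsidy = €62.08 per unit

Social marginal benefit = demand + MEB = 255.76 - 3.27Q.
Set SMB = MC: 255.76 - 3.27Q = 2.24 + 1.38Q → Q* = 54.5204.
The Pigouvian subsidy equals MEB at Q*: 3.74 + 1.07×54.5204 = 62.0768.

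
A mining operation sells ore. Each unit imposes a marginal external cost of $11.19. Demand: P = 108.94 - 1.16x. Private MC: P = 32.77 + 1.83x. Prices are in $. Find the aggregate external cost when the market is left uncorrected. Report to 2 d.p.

Market equilibrium (private): 32.77 + 1.83x = 108.94 - 1.16x → x_m = 25.4749.
Total external cost = MEC × x_m = 11.19 × 25.4749 = 285.0641.

$285.06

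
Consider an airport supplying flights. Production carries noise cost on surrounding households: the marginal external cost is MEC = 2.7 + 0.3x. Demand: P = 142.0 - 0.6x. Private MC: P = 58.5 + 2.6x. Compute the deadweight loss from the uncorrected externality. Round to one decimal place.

Market equilibrium (private): 58.5 + 2.6x = 142.0 - 0.6x → x_m = 26.0938.
Social marginal cost = private MC + MEC = 61.2 + 2.9x.
Set SMC = demand: 61.2 + 2.9x = 142.0 - 0.6x → x* = 23.0857.
Height of the DWL triangle at x_m is SMC(x_m) − demand(x_m) = MEC(x_m) = 10.5281.
DWL = ½ × 3.0081 × 10.5281 = 15.8348.

DWL = 15.8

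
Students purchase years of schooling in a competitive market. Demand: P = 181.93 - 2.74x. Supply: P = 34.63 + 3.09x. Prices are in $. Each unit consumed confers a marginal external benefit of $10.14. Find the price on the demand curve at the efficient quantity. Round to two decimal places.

P = $107.94

Social marginal benefit = demand + MEB = 192.07 - 2.74x.
Set SMB = MC: 192.07 - 2.74x = 34.63 + 3.09x → x* = 27.0051.
Consumer price on the demand curve at x*: 181.93 − 2.74×27.0051 = 107.9360.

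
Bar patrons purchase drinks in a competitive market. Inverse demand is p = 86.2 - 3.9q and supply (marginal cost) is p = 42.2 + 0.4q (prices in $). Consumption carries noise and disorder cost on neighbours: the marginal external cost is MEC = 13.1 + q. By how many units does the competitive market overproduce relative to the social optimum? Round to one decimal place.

Market equilibrium (private): 42.2 + 0.4q = 86.2 - 3.9q → q_m = 10.2326.
Social marginal benefit = demand − MEC = 73.1 - 4.9q.
Set SMB = MC: 73.1 - 4.9q = 42.2 + 0.4q → q* = 5.8302.
Gap = |10.2326 − 5.8302| = 4.4024.

4.4 units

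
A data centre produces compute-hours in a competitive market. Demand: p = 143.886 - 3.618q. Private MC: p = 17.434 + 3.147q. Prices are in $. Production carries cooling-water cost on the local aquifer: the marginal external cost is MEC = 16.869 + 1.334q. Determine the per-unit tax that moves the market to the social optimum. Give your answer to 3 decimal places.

tax = $34.919 per unit

Social marginal cost = private MC + MEC = 34.303 + 4.481q.
Set SMC = demand: 34.303 + 4.481q = 143.886 - 3.618q → q* = 13.5304.
The Pigouvian tax equals MEC at q*: 16.869 + 1.334×13.5304 = 34.9186.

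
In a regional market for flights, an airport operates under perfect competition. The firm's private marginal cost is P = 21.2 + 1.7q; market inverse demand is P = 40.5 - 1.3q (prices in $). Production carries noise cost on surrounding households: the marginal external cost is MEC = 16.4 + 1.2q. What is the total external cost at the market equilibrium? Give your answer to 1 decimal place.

$130.3

Market equilibrium (private): 21.2 + 1.7q = 40.5 - 1.3q → q_m = 6.4333.
Total external cost = ∫₀^{q_m} (16.4 + 1.2q) dq = 16.4×6.4333 + ½×1.2×6.4333² = 130.3385.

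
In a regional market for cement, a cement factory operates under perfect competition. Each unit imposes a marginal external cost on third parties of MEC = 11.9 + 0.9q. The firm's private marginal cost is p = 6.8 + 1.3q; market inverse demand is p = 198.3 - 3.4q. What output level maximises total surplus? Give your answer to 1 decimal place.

Social marginal cost = private MC + MEC = 18.7 + 2.2q.
Set SMC = demand: 18.7 + 2.2q = 198.3 - 3.4q → q* = 32.0714.

q* = 32.1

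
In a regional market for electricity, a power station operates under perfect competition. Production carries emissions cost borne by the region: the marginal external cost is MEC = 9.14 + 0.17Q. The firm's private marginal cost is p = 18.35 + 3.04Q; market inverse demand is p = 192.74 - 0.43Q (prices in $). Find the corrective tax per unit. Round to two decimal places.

tax = $16.86 per unit

Social marginal cost = private MC + MEC = 27.49 + 3.21Q.
Set SMC = demand: 27.49 + 3.21Q = 192.74 - 0.43Q → Q* = 45.3984.
The Pigouvian tax equals MEC at Q*: 9.14 + 0.17×45.3984 = 16.8577.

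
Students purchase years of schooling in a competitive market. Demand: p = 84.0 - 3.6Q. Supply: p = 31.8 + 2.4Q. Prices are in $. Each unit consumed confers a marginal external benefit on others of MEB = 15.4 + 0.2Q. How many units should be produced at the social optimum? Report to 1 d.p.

Social marginal benefit = demand + MEB = 99.4 - 3.4Q.
Set SMB = MC: 99.4 - 3.4Q = 31.8 + 2.4Q → Q* = 11.6552.

Q* = 11.7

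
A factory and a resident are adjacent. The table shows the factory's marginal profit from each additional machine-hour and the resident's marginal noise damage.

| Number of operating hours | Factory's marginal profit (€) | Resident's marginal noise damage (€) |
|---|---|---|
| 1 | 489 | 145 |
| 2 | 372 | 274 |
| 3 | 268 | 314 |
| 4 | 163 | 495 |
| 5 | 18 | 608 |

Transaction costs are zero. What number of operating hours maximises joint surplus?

Bargaining reaches the level where marginal profit last exceeds marginal noise damage.
That holds through level 2 (372 ≥ 274) but not at 3 (268 < 314).

2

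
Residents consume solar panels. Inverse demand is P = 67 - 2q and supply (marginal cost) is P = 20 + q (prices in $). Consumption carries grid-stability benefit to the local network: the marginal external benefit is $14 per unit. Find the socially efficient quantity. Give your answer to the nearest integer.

Social marginal benefit = demand + MEB = 81 - 2q.
Set SMB = MC: 81 - 2q = 20 + q → q* = 20.3333.

q* = 20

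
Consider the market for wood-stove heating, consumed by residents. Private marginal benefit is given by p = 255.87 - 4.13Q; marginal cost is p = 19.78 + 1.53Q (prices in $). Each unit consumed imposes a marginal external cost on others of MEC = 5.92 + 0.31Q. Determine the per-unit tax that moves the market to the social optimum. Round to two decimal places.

tax = $17.87 per unit

Social marginal benefit = demand − MEC = 249.95 - 4.44Q.
Set SMB = MC: 249.95 - 4.44Q = 19.78 + 1.53Q → Q* = 38.5544.
The Pigouvian tax equals MEC at Q*: 5.92 + 0.31×38.5544 = 17.8719.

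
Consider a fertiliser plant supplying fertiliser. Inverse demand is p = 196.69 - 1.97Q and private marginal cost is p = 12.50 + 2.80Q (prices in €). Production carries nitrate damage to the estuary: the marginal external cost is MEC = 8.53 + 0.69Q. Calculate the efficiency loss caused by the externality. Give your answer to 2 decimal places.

DWL = €113.30

Market equilibrium (private): 12.50 + 2.80Q = 196.69 - 1.97Q → Q_m = 38.6143.
Social marginal cost = private MC + MEC = 21.03 + 3.49Q.
Set SMC = demand: 21.03 + 3.49Q = 196.69 - 1.97Q → Q* = 32.1722.
Between Q* and Q_m the wedge SMC − demand runs linearly from 0 to MEC(Q_m), so the loss is a triangle.
DWL = ½ × 6.4421 × 35.1738 = 113.2966.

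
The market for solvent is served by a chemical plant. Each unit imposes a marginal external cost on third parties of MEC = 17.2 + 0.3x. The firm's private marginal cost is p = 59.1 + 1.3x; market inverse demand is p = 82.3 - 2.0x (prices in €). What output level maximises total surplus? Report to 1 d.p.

x* = 1.7

Social marginal cost = private MC + MEC = 76.3 + 1.6x.
Set SMC = demand: 76.3 + 1.6x = 82.3 - 2.0x → x* = 1.6667.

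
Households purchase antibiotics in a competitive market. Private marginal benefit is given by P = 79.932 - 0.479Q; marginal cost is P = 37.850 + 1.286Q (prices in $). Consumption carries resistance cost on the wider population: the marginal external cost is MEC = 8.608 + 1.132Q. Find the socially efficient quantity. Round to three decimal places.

Social marginal benefit = demand − MEC = 71.324 - 1.611Q.
Set SMB = MC: 71.324 - 1.611Q = 37.850 + 1.286Q → Q* = 11.5547.

Q* = 11.555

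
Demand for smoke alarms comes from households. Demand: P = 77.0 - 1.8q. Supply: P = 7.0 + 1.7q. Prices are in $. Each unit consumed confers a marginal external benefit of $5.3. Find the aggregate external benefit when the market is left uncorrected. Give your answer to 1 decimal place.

Market equilibrium (private): 7.0 + 1.7q = 77.0 - 1.8q → q_m = 20.0000.
Total external benefit = MEB × q_m = 5.3 × 20.0000 = 106.0000.

$106.0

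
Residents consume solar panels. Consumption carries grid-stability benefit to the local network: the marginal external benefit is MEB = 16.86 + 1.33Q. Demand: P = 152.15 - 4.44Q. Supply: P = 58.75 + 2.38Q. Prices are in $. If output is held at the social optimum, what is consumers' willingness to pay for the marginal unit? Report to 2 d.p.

P = $62.98

Social marginal benefit = demand + MEB = 169.01 - 3.11Q.
Set SMB = MC: 169.01 - 3.11Q = 58.75 + 2.38Q → Q* = 20.0838.
Consumer price on the demand curve at Q*: 152.15 − 4.44×20.0838 = 62.9779.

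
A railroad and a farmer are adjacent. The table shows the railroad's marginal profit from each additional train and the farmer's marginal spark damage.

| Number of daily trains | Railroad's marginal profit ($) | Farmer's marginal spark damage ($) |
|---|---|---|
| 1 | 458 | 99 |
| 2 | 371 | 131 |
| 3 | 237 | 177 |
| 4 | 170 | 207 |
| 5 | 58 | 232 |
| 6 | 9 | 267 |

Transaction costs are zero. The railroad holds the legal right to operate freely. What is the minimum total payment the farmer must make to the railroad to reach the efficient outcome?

$237

Left alone the railroad would choose level 6 (marginal profit stays positive).
Efficient level: k* = 3 (marginal profit ≥ marginal spark damage through 3).
The farmer must at least cover the railroad's forgone profit from cutting 6→3: 170 + 58 + 9 = 237.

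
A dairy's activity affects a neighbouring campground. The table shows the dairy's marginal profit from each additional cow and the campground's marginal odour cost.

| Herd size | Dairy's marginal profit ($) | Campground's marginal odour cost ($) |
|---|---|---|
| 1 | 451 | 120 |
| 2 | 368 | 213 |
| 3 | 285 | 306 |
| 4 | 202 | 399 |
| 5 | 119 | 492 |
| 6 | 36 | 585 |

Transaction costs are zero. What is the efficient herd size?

2

Bargaining reaches the level where marginal profit last exceeds marginal odour cost.
That holds through level 2 (368 ≥ 213) but not at 3 (285 < 306).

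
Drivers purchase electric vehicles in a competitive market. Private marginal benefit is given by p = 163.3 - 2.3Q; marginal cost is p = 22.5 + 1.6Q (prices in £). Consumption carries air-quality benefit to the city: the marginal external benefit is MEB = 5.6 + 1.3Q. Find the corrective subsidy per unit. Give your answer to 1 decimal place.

subsidy = £78.8 per unit

Social marginal benefit = demand + MEB = 168.9 - Q.
Set SMB = MC: 168.9 - Q = 22.5 + 1.6Q → Q* = 56.3077.
The Pigouvian subsidy equals MEB at Q*: 5.6 + 1.3×56.3077 = 78.8000.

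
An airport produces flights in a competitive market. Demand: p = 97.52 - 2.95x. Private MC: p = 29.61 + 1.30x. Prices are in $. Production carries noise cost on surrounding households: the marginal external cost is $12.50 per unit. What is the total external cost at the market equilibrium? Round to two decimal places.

$199.74

Market equilibrium (private): 29.61 + 1.30x = 97.52 - 2.95x → x_m = 15.9788.
Total external cost = MEC × x_m = 12.50 × 15.9788 = 199.7350.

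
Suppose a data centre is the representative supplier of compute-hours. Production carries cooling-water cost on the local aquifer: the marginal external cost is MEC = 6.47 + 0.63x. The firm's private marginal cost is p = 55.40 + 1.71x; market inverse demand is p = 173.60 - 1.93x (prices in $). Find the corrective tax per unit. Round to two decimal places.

Social marginal cost = private MC + MEC = 61.87 + 2.34x.
Set SMC = demand: 61.87 + 2.34x = 173.60 - 1.93x → x* = 26.1663.
The Pigouvian tax equals MEC at x*: 6.47 + 0.63×26.1663 = 22.9548.

tax = $22.95 per unit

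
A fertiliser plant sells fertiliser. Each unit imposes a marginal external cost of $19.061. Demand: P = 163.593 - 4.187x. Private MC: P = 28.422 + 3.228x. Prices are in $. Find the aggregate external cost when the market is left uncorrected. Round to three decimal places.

Market equilibrium (private): 28.422 + 3.228x = 163.593 - 4.187x → x_m = 18.2294.
Total external cost = MEC × x_m = 19.061 × 18.2294 = 347.4706.

$347.471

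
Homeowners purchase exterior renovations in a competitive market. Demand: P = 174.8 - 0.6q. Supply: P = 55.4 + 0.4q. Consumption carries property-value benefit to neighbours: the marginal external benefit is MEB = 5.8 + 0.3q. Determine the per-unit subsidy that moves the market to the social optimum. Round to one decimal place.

Social marginal benefit = demand + MEB = 180.6 - 0.3q.
Set SMB = MC: 180.6 - 0.3q = 55.4 + 0.4q → q* = 178.8571.
The Pigouvian subsidy equals MEB at q*: 5.8 + 0.3×178.8571 = 59.4571.

subsidy = 59.5 per unit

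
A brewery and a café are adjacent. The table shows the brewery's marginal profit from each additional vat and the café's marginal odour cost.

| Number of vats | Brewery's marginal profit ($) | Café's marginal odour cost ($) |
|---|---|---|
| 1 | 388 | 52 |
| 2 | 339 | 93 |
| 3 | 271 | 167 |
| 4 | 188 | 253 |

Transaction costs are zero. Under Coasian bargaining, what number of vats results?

3

Bargaining reaches the level where marginal profit last exceeds marginal odour cost.
That holds through level 3 (271 ≥ 167) but not at 4 (188 < 253).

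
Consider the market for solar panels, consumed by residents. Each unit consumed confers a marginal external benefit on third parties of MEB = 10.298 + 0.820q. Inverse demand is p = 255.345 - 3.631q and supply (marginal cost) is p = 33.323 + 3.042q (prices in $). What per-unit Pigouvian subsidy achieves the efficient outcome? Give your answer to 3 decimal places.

Social marginal benefit = demand + MEB = 265.643 - 2.811q.
Set SMB = MC: 265.643 - 2.811q = 33.323 + 3.042q → q* = 39.6925.
The Pigouvian subsidy equals MEB at q*: 10.298 + 0.820×39.6925 = 42.8459.

subsidy = $42.846 per unit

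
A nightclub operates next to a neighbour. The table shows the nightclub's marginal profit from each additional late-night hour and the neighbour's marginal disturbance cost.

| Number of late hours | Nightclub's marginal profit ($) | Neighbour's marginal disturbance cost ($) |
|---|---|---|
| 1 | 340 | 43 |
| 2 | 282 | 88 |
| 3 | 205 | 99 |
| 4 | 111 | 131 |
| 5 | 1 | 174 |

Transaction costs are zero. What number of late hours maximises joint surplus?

3

Bargaining reaches the level where marginal profit last exceeds marginal disturbance cost.
That holds through level 3 (205 ≥ 99) but not at 4 (111 < 131).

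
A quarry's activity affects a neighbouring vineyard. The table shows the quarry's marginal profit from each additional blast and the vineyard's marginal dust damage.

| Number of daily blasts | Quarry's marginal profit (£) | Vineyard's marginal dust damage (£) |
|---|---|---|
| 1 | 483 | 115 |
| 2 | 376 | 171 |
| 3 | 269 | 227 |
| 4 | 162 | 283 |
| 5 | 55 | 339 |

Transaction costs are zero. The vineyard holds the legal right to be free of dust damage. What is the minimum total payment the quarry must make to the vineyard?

Efficient level: marginal profit ≥ marginal dust damage through level 3, so k* = 3.
With the vineyard holding the right, the quarry must at least compensate total damage at k*: 115 + 171 + 227 = 513.

£513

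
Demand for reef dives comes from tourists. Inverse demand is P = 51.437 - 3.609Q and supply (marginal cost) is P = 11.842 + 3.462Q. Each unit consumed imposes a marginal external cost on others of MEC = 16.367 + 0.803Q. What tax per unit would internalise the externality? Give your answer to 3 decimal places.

tax = 18.736 per unit

Social marginal benefit = demand − MEC = 35.070 - 4.412Q.
Set SMB = MC: 35.070 - 4.412Q = 11.842 + 3.462Q → Q* = 2.9500.
The Pigouvian tax equals MEC at Q*: 16.367 + 0.803×2.9500 = 18.7359.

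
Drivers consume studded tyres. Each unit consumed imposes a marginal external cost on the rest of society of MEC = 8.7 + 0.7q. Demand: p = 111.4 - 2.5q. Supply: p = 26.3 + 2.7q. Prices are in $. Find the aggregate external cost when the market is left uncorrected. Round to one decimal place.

Market equilibrium (private): 26.3 + 2.7q = 111.4 - 2.5q → q_m = 16.3654.
Total external cost = ∫₀^{q_m} (8.7 + 0.7q) dq = 8.7×16.3654 + ½×0.7×16.3654² = 236.1182.

$236.1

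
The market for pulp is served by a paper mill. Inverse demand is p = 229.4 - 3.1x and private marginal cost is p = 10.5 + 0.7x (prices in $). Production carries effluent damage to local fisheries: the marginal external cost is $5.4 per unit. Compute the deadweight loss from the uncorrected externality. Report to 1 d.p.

DWL = $3.8

Market equilibrium (private): 10.5 + 0.7x = 229.4 - 3.1x → x_m = 57.6053.
Social marginal cost = private MC + MEC = 15.9 + 0.7x.
Set SMC = demand: 15.9 + 0.7x = 229.4 - 3.1x → x* = 56.1842.
Height of the DWL triangle at x_m is SMC(x_m) − demand(x_m) = MEC(x_m) = 5.4000.
DWL = ½ × 1.4211 × 5.4000 = 3.8370.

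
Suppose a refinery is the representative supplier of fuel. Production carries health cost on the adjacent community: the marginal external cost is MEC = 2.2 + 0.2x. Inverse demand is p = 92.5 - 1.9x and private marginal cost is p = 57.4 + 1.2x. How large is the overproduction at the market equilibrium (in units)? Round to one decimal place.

1.4 units

Market equilibrium (private): 57.4 + 1.2x = 92.5 - 1.9x → x_m = 11.3226.
Social marginal cost = private MC + MEC = 59.6 + 1.4x.
Set SMC = demand: 59.6 + 1.4x = 92.5 - 1.9x → x* = 9.9697.
Gap = |11.3226 − 9.9697| = 1.3529.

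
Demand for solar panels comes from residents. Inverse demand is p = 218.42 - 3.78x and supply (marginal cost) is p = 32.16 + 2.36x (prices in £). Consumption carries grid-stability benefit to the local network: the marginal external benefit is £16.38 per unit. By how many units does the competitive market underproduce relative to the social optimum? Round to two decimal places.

2.67 units

Market equilibrium (private): 32.16 + 2.36x = 218.42 - 3.78x → x_m = 30.3355.
Social marginal benefit = demand + MEB = 234.80 - 3.78x.
Set SMB = MC: 234.80 - 3.78x = 32.16 + 2.36x → x* = 33.0033.
Gap = |30.3355 − 33.0033| = 2.6678.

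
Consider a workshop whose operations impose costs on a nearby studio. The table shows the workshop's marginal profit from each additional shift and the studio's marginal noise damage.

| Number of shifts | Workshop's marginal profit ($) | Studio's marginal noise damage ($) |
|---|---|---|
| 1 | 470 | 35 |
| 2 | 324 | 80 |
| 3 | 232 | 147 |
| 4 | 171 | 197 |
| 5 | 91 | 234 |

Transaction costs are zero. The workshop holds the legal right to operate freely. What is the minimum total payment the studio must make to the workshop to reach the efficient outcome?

Left alone the workshop would choose level 5 (marginal profit stays positive).
Efficient level: k* = 3 (marginal profit ≥ marginal noise damage through 3).
The studio must at least cover the workshop's forgone profit from cutting 5→3: 171 + 91 = 262.

$262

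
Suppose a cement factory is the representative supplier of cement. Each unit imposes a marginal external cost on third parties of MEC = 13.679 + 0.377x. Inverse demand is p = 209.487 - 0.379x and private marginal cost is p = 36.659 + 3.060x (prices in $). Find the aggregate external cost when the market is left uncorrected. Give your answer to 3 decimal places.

Market equilibrium (private): 36.659 + 3.060x = 209.487 - 0.379x → x_m = 50.2553.
Total external cost = ∫₀^{x_m} (13.679 + 0.377x) dx = 13.679×50.2553 + ½×0.377×50.2553² = 1163.5169.

$1163.517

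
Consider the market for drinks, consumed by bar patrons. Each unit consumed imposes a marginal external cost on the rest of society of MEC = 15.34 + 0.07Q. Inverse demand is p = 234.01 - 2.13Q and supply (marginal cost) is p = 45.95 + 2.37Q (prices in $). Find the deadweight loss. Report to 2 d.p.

Market equilibrium (private): 45.95 + 2.37Q = 234.01 - 2.13Q → Q_m = 41.7911.
Social marginal benefit = demand − MEC = 218.67 - 2.20Q.
Set SMB = MC: 218.67 - 2.20Q = 45.95 + 2.37Q → Q* = 37.7943.
Between Q* and Q_m the wedge MC − SMB runs linearly from 0 to MEC(Q_m), so the loss is a triangle.
DWL = ½ × 3.9968 × 18.2654 = 36.5016.

DWL = $36.50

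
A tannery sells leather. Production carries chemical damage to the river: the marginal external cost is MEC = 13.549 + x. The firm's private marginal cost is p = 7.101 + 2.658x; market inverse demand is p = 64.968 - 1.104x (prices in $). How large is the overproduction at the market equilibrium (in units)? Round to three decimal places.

6.075 units

Market equilibrium (private): 7.101 + 2.658x = 64.968 - 1.104x → x_m = 15.3820.
Social marginal cost = private MC + MEC = 20.650 + 3.658x.
Set SMC = demand: 20.650 + 3.658x = 64.968 - 1.104x → x* = 9.3066.
Gap = |15.3820 − 9.3066| = 6.0754.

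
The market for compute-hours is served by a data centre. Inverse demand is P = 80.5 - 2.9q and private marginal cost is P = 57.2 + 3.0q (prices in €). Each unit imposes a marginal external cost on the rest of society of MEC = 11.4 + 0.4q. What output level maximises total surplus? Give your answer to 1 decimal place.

q* = 1.9

Social marginal cost = private MC + MEC = 68.6 + 3.4q.
Set SMC = demand: 68.6 + 3.4q = 80.5 - 2.9q → q* = 1.8889.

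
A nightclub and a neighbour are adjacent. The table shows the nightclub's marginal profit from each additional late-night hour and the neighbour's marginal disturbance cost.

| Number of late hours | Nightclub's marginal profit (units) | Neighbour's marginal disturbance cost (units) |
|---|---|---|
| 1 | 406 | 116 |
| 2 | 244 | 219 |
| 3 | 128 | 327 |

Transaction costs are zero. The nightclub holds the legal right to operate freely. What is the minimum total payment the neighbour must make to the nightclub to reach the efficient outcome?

Left alone the nightclub would choose level 3 (marginal profit stays positive).
Efficient level: k* = 2 (marginal profit ≥ marginal disturbance cost through 2).
The neighbour must at least cover the nightclub's forgone profit from cutting 3→2: 128 = 128.

128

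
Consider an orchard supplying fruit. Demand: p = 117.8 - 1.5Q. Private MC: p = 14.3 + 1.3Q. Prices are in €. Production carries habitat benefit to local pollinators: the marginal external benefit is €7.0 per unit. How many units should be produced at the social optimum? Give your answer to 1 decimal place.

Q* = 39.5

Social marginal cost = private MC − MEB = 7.3 + 1.3Q.
Set SMC = demand: 7.3 + 1.3Q = 117.8 - 1.5Q → Q* = 39.4643.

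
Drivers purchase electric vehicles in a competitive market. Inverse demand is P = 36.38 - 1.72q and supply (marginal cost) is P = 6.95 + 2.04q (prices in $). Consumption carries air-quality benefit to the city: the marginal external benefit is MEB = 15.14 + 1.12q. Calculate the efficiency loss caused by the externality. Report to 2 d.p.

DWL = $108.24

Market equilibrium (private): 6.95 + 2.04q = 36.38 - 1.72q → q_m = 7.8271.
Social marginal benefit = demand + MEB = 51.52 - 0.60q.
Set SMB = MC: 51.52 - 0.60q = 6.95 + 2.04q → q* = 16.8826.
The loss is the area between SMB and MC from q* to q_m; with linear curves that's a triangle of height MEB(q_m).
DWL = ½ × 9.0555 × 23.9064 = 108.2422.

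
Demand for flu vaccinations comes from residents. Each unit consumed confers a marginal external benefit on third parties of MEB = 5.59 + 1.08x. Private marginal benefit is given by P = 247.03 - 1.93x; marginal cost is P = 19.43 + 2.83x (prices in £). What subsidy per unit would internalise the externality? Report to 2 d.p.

subsidy = £74.03 per unit

Social marginal benefit = demand + MEB = 252.62 - 0.85x.
Set SMB = MC: 252.62 - 0.85x = 19.43 + 2.83x → x* = 63.3668.
The Pigouvian subsidy equals MEB at x*: 5.59 + 1.08×63.3668 = 74.0261.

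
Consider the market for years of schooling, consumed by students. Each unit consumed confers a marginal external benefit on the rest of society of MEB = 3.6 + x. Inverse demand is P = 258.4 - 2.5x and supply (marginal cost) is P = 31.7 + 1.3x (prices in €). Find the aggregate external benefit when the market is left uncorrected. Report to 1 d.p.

€1994.3

Market equilibrium (private): 31.7 + 1.3x = 258.4 - 2.5x → x_m = 59.6579.
Total external benefit = ∫₀^{x_m} (3.6 + 1.0x) dx = 3.6×59.6579 + ½×1.0×59.6579² = 1994.3010.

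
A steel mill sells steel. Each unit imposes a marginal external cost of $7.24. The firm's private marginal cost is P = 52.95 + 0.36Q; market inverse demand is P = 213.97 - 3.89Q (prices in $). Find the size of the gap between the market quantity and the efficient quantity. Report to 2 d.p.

1.70 units

Market equilibrium (private): 52.95 + 0.36Q = 213.97 - 3.89Q → Q_m = 37.8871.
Social marginal cost = private MC + MEC = 60.19 + 0.36Q.
Set SMC = demand: 60.19 + 0.36Q = 213.97 - 3.89Q → Q* = 36.1835.
Gap = |37.8871 − 36.1835| = 1.7036.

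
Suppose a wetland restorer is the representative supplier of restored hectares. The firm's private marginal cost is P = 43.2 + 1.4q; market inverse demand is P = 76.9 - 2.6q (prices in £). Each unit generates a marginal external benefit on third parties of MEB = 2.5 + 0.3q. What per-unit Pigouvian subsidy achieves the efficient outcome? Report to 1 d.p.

subsidy = £5.4 per unit

Social marginal cost = private MC − MEB = 40.7 + 1.1q.
Set SMC = demand: 40.7 + 1.1q = 76.9 - 2.6q → q* = 9.7838.
The Pigouvian subsidy equals MEB at q*: 2.5 + 0.3×9.7838 = 5.4351.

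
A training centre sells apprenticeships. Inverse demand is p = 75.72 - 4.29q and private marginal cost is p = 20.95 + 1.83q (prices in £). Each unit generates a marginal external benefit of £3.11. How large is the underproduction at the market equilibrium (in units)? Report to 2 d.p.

0.51 units

Market equilibrium (private): 20.95 + 1.83q = 75.72 - 4.29q → q_m = 8.9493.
Social marginal cost = private MC − MEB = 17.84 + 1.83q.
Set SMC = demand: 17.84 + 1.83q = 75.72 - 4.29q → q* = 9.4575.
Gap = |8.9493 − 9.4575| = 0.5082.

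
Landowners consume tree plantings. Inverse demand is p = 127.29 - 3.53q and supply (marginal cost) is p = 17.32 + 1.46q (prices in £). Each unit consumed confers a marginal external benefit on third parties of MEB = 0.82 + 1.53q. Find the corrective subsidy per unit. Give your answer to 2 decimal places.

subsidy = £49.81 per unit

Social marginal benefit = demand + MEB = 128.11 - 2.00q.
Set SMB = MC: 128.11 - 2.00q = 17.32 + 1.46q → q* = 32.0202.
The Pigouvian subsidy equals MEB at q*: 0.82 + 1.53×32.0202 = 49.8109.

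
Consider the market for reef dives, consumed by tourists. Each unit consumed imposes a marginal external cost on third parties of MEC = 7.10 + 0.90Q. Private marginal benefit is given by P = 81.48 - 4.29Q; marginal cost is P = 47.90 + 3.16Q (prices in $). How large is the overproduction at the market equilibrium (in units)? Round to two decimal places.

1.34 units

Market equilibrium (private): 47.90 + 3.16Q = 81.48 - 4.29Q → Q_m = 4.5074.
Social marginal benefit = demand − MEC = 74.38 - 5.19Q.
Set SMB = MC: 74.38 - 5.19Q = 47.90 + 3.16Q → Q* = 3.1713.
Gap = |4.5074 − 3.1713| = 1.3361.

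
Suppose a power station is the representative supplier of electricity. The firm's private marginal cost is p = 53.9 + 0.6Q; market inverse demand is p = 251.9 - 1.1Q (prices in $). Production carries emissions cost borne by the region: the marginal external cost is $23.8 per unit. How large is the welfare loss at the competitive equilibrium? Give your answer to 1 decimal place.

Market equilibrium (private): 53.9 + 0.6Q = 251.9 - 1.1Q → Q_m = 116.4706.
Social marginal cost = private MC + MEC = 77.7 + 0.6Q.
Set SMC = demand: 77.7 + 0.6Q = 251.9 - 1.1Q → Q* = 102.4706.
Between Q* and Q_m the wedge SMC − demand runs linearly from 0 to MEC(Q_m), so the loss is a triangle.
DWL = ½ × 14.0000 × 23.8000 = 166.6000.

DWL = $166.6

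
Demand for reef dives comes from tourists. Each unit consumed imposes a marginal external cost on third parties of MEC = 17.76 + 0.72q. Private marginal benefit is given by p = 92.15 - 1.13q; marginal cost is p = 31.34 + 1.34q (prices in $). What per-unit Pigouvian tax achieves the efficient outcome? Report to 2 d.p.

tax = $27.48 per unit

Social marginal benefit = demand − MEC = 74.39 - 1.85q.
Set SMB = MC: 74.39 - 1.85q = 31.34 + 1.34q → q* = 13.4953.
The Pigouvian tax equals MEC at q*: 17.76 + 0.72×13.4953 = 27.4766.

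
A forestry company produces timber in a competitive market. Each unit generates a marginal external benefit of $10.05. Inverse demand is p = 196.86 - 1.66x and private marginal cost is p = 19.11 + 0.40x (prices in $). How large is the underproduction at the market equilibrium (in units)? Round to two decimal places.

4.88 units

Market equilibrium (private): 19.11 + 0.40x = 196.86 - 1.66x → x_m = 86.2864.
Social marginal cost = private MC − MEB = 9.06 + 0.40x.
Set SMC = demand: 9.06 + 0.40x = 196.86 - 1.66x → x* = 91.1650.
Gap = |86.2864 − 91.1650| = 4.8786.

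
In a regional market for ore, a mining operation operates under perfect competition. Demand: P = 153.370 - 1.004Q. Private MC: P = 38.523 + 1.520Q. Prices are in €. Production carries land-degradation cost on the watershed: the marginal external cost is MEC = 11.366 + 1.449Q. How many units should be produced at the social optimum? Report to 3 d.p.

Social marginal cost = private MC + MEC = 49.889 + 2.969Q.
Set SMC = demand: 49.889 + 2.969Q = 153.370 - 1.004Q → Q* = 26.0461.

Q* = 26.046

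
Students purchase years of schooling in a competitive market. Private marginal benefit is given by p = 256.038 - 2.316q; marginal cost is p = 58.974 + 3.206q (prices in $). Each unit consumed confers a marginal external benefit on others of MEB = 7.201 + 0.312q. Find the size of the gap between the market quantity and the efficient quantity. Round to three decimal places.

Market equilibrium (private): 58.974 + 3.206q = 256.038 - 2.316q → q_m = 35.6871.
Social marginal benefit = demand + MEB = 263.239 - 2.004q.
Set SMB = MC: 263.239 - 2.004q = 58.974 + 3.206q → q* = 39.2063.
Gap = |35.6871 − 39.2063| = 3.5192.

3.519 units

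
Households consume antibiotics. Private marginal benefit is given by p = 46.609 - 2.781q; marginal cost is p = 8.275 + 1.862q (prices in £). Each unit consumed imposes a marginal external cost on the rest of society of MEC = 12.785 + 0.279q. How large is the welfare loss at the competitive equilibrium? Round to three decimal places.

DWL = £23.127

Market equilibrium (private): 8.275 + 1.862q = 46.609 - 2.781q → q_m = 8.2563.
Social marginal benefit = demand − MEC = 33.824 - 3.060q.
Set SMB = MC: 33.824 - 3.060q = 8.275 + 1.862q → q* = 5.1908.
The loss is the area between SMB and MC from q* to q_m; with linear curves that's a triangle of height MEC(q_m).
DWL = ½ × 3.0655 × 15.0885 = 23.1269.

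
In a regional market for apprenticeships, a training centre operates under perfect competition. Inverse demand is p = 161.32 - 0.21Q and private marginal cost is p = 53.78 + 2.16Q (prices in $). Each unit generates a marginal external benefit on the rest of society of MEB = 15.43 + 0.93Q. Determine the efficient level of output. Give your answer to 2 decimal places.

Social marginal cost = private MC − MEB = 38.35 + 1.23Q.
Set SMC = demand: 38.35 + 1.23Q = 161.32 - 0.21Q → Q* = 85.3958.

Q* = 85.40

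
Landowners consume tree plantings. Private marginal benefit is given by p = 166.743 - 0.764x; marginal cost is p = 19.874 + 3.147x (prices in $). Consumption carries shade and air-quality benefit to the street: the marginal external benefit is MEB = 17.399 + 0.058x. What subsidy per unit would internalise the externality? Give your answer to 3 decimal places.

subsidy = $19.872 per unit

Social marginal benefit = demand + MEB = 184.142 - 0.706x.
Set SMB = MC: 184.142 - 0.706x = 19.874 + 3.147x → x* = 42.6338.
The Pigouvian subsidy equals MEB at x*: 17.399 + 0.058×42.6338 = 19.8718.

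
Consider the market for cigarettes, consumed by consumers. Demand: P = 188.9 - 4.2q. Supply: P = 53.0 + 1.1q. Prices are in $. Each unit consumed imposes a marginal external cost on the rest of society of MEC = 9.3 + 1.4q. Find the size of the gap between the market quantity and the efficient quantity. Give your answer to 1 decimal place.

6.7 units

Market equilibrium (private): 53.0 + 1.1q = 188.9 - 4.2q → q_m = 25.6415.
Social marginal benefit = demand − MEC = 179.6 - 5.6q.
Set SMB = MC: 179.6 - 5.6q = 53.0 + 1.1q → q* = 18.8955.
Gap = |25.6415 − 18.8955| = 6.7460.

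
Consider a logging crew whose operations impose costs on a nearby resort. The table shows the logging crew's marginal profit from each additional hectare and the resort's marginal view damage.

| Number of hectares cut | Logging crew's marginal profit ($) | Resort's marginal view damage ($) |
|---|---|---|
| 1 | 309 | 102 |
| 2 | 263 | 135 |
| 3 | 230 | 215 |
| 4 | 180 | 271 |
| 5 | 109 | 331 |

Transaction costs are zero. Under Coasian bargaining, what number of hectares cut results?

Bargaining reaches the level where marginal profit last exceeds marginal view damage.
That holds through level 3 (230 ≥ 215) but not at 4 (180 < 271).

3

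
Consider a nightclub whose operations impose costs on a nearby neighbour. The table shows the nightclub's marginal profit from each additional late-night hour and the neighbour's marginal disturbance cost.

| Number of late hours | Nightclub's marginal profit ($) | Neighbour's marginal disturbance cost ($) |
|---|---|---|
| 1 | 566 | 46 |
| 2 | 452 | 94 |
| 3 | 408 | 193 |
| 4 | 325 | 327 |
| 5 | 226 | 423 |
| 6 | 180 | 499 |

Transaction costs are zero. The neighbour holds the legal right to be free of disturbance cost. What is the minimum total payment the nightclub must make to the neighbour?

Efficient level: marginal profit ≥ marginal disturbance cost through level 3, so k* = 3.
With the neighbour holding the right, the nightclub must at least compensate total damage at k*: 46 + 94 + 193 = 333.

$333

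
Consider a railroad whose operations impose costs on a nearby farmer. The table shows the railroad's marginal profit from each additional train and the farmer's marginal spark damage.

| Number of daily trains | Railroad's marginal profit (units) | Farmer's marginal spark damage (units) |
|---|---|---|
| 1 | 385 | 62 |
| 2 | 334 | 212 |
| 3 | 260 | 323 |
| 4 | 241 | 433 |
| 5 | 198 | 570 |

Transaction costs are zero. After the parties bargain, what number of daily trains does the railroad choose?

Bargaining reaches the level where marginal profit last exceeds marginal spark damage.
That holds through level 2 (334 ≥ 212) but not at 3 (260 < 323).

2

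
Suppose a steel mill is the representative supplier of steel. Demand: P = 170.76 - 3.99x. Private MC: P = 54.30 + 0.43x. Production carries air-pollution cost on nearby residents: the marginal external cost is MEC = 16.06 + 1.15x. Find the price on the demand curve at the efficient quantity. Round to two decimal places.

P = 98.84

Social marginal cost = private MC + MEC = 70.36 + 1.58x.
Set SMC = demand: 70.36 + 1.58x = 170.76 - 3.99x → x* = 18.0251.
Consumer price on the demand curve at x*: 170.76 − 3.99×18.0251 = 98.8399.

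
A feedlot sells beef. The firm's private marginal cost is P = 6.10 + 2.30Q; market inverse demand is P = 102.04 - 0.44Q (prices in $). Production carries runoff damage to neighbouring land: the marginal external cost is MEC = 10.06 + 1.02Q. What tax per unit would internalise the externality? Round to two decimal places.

tax = $33.36 per unit

Social marginal cost = private MC + MEC = 16.16 + 3.32Q.
Set SMC = demand: 16.16 + 3.32Q = 102.04 - 0.44Q → Q* = 22.8404.
The Pigouvian tax equals MEC at Q*: 10.06 + 1.02×22.8404 = 33.3572.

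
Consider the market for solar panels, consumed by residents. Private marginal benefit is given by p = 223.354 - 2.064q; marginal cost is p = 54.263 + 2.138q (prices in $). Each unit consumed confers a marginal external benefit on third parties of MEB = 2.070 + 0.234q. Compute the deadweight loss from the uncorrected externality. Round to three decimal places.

Market equilibrium (private): 54.263 + 2.138q = 223.354 - 2.064q → q_m = 40.2406.
Social marginal benefit = demand + MEB = 225.424 - 1.830q.
Set SMB = MC: 225.424 - 1.830q = 54.263 + 2.138q → q* = 43.1353.
Between q* and q_m the wedge SMB − MC runs linearly from 0 to MEB(q_m), so the loss is a triangle.
DWL = ½ × 2.8947 × 11.4863 = 16.6247.

DWL = $16.625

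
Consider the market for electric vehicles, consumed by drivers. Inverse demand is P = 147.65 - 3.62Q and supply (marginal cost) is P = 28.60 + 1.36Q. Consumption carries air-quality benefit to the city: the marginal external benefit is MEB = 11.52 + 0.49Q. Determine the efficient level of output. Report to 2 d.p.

Q* = 29.08

Social marginal benefit = demand + MEB = 159.17 - 3.13Q.
Set SMB = MC: 159.17 - 3.13Q = 28.60 + 1.36Q → Q* = 29.0802.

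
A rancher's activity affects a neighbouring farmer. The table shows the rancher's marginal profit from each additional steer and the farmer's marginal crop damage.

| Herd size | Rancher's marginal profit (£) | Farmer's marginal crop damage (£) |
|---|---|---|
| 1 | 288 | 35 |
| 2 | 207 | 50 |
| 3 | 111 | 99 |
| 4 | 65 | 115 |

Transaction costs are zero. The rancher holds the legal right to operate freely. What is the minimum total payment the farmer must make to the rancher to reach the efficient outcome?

Left alone the rancher would choose level 4 (marginal profit stays positive).
Efficient level: k* = 3 (marginal profit ≥ marginal crop damage through 3).
The farmer must at least cover the rancher's forgone profit from cutting 4→3: 65 = 65.

£65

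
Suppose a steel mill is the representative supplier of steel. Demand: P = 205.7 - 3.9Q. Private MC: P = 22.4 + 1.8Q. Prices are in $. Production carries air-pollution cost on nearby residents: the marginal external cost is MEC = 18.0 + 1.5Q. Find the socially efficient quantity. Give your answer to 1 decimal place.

Q* = 23.0

Social marginal cost = private MC + MEC = 40.4 + 3.3Q.
Set SMC = demand: 40.4 + 3.3Q = 205.7 - 3.9Q → Q* = 22.9583.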